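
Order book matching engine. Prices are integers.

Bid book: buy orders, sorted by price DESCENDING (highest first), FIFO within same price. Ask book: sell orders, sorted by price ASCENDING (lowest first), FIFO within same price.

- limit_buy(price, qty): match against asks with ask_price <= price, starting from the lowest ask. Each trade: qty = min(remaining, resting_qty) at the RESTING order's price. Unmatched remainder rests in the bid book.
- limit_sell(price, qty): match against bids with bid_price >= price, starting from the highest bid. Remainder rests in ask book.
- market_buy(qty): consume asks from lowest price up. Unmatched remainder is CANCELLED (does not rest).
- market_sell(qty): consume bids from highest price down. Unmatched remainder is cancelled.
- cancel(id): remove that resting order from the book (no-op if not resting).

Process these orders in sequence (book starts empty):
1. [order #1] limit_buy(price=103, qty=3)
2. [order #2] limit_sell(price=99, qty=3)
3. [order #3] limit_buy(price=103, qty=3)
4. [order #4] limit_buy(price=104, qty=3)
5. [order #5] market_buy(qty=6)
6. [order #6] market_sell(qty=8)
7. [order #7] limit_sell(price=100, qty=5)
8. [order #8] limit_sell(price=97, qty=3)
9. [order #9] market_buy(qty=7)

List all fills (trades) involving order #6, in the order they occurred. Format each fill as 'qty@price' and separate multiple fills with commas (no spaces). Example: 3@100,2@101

Answer: 3@104,3@103

Derivation:
After op 1 [order #1] limit_buy(price=103, qty=3): fills=none; bids=[#1:3@103] asks=[-]
After op 2 [order #2] limit_sell(price=99, qty=3): fills=#1x#2:3@103; bids=[-] asks=[-]
After op 3 [order #3] limit_buy(price=103, qty=3): fills=none; bids=[#3:3@103] asks=[-]
After op 4 [order #4] limit_buy(price=104, qty=3): fills=none; bids=[#4:3@104 #3:3@103] asks=[-]
After op 5 [order #5] market_buy(qty=6): fills=none; bids=[#4:3@104 #3:3@103] asks=[-]
After op 6 [order #6] market_sell(qty=8): fills=#4x#6:3@104 #3x#6:3@103; bids=[-] asks=[-]
After op 7 [order #7] limit_sell(price=100, qty=5): fills=none; bids=[-] asks=[#7:5@100]
After op 8 [order #8] limit_sell(price=97, qty=3): fills=none; bids=[-] asks=[#8:3@97 #7:5@100]
After op 9 [order #9] market_buy(qty=7): fills=#9x#8:3@97 #9x#7:4@100; bids=[-] asks=[#7:1@100]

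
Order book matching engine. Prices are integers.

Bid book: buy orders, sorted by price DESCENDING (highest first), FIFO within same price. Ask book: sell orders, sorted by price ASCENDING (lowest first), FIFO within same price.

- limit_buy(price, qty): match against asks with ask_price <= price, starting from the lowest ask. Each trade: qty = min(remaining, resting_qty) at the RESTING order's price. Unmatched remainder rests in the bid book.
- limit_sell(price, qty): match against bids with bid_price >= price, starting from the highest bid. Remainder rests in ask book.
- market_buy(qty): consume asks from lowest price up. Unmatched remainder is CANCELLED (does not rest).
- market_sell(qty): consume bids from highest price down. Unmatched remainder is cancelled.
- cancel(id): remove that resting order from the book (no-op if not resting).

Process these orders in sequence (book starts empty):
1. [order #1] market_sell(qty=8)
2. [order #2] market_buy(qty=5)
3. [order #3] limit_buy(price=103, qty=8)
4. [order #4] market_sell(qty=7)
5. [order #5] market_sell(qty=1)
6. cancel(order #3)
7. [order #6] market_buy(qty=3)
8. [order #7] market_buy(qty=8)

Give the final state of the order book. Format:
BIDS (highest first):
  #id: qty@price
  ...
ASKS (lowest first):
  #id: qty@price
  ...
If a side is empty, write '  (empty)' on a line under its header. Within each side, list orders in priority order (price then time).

After op 1 [order #1] market_sell(qty=8): fills=none; bids=[-] asks=[-]
After op 2 [order #2] market_buy(qty=5): fills=none; bids=[-] asks=[-]
After op 3 [order #3] limit_buy(price=103, qty=8): fills=none; bids=[#3:8@103] asks=[-]
After op 4 [order #4] market_sell(qty=7): fills=#3x#4:7@103; bids=[#3:1@103] asks=[-]
After op 5 [order #5] market_sell(qty=1): fills=#3x#5:1@103; bids=[-] asks=[-]
After op 6 cancel(order #3): fills=none; bids=[-] asks=[-]
After op 7 [order #6] market_buy(qty=3): fills=none; bids=[-] asks=[-]
After op 8 [order #7] market_buy(qty=8): fills=none; bids=[-] asks=[-]

Answer: BIDS (highest first):
  (empty)
ASKS (lowest first):
  (empty)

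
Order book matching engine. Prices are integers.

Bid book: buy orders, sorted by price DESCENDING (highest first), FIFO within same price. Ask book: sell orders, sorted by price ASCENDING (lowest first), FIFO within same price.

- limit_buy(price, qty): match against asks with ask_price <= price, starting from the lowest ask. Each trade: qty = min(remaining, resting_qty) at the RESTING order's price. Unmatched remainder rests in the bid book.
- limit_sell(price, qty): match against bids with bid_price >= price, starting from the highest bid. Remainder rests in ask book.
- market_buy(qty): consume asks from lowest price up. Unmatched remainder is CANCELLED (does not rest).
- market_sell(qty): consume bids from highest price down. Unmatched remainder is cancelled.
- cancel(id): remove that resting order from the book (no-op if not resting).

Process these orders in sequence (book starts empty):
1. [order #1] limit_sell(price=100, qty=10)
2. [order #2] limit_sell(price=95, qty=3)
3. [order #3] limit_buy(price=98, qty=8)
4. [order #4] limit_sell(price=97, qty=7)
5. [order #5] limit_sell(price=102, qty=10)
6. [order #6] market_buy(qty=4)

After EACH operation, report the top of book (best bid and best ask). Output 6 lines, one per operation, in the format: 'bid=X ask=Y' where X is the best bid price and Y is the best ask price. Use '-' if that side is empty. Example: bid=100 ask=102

Answer: bid=- ask=100
bid=- ask=95
bid=98 ask=100
bid=- ask=97
bid=- ask=97
bid=- ask=100

Derivation:
After op 1 [order #1] limit_sell(price=100, qty=10): fills=none; bids=[-] asks=[#1:10@100]
After op 2 [order #2] limit_sell(price=95, qty=3): fills=none; bids=[-] asks=[#2:3@95 #1:10@100]
After op 3 [order #3] limit_buy(price=98, qty=8): fills=#3x#2:3@95; bids=[#3:5@98] asks=[#1:10@100]
After op 4 [order #4] limit_sell(price=97, qty=7): fills=#3x#4:5@98; bids=[-] asks=[#4:2@97 #1:10@100]
After op 5 [order #5] limit_sell(price=102, qty=10): fills=none; bids=[-] asks=[#4:2@97 #1:10@100 #5:10@102]
After op 6 [order #6] market_buy(qty=4): fills=#6x#4:2@97 #6x#1:2@100; bids=[-] asks=[#1:8@100 #5:10@102]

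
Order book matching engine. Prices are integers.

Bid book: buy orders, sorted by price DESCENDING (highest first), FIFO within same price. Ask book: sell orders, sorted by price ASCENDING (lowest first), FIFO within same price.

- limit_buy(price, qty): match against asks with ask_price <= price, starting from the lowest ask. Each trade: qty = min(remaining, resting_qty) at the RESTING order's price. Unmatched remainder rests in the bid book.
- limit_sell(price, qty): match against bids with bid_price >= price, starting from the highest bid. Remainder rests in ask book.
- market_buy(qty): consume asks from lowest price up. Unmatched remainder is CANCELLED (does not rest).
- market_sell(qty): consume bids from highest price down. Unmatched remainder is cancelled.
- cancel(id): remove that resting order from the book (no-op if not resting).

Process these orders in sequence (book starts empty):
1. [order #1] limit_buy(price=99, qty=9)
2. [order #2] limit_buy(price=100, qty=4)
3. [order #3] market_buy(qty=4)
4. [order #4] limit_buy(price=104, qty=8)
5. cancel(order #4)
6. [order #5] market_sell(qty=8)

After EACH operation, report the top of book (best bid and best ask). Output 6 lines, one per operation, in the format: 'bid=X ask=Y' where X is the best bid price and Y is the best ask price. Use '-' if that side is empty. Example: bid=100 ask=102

After op 1 [order #1] limit_buy(price=99, qty=9): fills=none; bids=[#1:9@99] asks=[-]
After op 2 [order #2] limit_buy(price=100, qty=4): fills=none; bids=[#2:4@100 #1:9@99] asks=[-]
After op 3 [order #3] market_buy(qty=4): fills=none; bids=[#2:4@100 #1:9@99] asks=[-]
After op 4 [order #4] limit_buy(price=104, qty=8): fills=none; bids=[#4:8@104 #2:4@100 #1:9@99] asks=[-]
After op 5 cancel(order #4): fills=none; bids=[#2:4@100 #1:9@99] asks=[-]
After op 6 [order #5] market_sell(qty=8): fills=#2x#5:4@100 #1x#5:4@99; bids=[#1:5@99] asks=[-]

Answer: bid=99 ask=-
bid=100 ask=-
bid=100 ask=-
bid=104 ask=-
bid=100 ask=-
bid=99 ask=-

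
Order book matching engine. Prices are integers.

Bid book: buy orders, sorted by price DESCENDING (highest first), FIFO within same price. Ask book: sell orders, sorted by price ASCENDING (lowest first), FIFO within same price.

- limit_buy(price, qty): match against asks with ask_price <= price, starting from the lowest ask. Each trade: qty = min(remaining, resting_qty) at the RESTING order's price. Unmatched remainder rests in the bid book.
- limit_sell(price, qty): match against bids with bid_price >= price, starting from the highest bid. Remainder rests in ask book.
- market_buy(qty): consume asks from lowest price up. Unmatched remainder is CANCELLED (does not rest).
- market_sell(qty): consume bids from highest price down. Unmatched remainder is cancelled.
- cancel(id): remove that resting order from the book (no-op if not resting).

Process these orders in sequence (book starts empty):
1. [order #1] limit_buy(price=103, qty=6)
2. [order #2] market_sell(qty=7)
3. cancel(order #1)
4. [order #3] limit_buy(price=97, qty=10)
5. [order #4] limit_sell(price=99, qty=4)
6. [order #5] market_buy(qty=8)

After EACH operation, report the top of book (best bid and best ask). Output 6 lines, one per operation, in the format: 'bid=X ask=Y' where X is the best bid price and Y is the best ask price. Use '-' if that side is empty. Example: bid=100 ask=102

After op 1 [order #1] limit_buy(price=103, qty=6): fills=none; bids=[#1:6@103] asks=[-]
After op 2 [order #2] market_sell(qty=7): fills=#1x#2:6@103; bids=[-] asks=[-]
After op 3 cancel(order #1): fills=none; bids=[-] asks=[-]
After op 4 [order #3] limit_buy(price=97, qty=10): fills=none; bids=[#3:10@97] asks=[-]
After op 5 [order #4] limit_sell(price=99, qty=4): fills=none; bids=[#3:10@97] asks=[#4:4@99]
After op 6 [order #5] market_buy(qty=8): fills=#5x#4:4@99; bids=[#3:10@97] asks=[-]

Answer: bid=103 ask=-
bid=- ask=-
bid=- ask=-
bid=97 ask=-
bid=97 ask=99
bid=97 ask=-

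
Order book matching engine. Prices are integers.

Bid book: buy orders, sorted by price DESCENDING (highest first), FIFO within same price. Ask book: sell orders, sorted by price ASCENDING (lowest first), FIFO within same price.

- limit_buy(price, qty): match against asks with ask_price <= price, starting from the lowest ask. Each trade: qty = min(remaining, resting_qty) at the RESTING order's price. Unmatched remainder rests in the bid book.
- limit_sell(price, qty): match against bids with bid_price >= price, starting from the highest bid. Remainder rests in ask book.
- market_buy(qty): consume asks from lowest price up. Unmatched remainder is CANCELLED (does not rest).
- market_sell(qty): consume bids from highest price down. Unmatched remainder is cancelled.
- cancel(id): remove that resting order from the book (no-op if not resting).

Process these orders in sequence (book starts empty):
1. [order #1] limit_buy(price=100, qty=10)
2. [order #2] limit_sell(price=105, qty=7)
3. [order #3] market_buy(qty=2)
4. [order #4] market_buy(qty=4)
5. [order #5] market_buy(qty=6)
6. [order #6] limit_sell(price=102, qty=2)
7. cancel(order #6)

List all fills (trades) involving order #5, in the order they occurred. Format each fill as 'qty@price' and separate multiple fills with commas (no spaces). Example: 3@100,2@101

Answer: 1@105

Derivation:
After op 1 [order #1] limit_buy(price=100, qty=10): fills=none; bids=[#1:10@100] asks=[-]
After op 2 [order #2] limit_sell(price=105, qty=7): fills=none; bids=[#1:10@100] asks=[#2:7@105]
After op 3 [order #3] market_buy(qty=2): fills=#3x#2:2@105; bids=[#1:10@100] asks=[#2:5@105]
After op 4 [order #4] market_buy(qty=4): fills=#4x#2:4@105; bids=[#1:10@100] asks=[#2:1@105]
After op 5 [order #5] market_buy(qty=6): fills=#5x#2:1@105; bids=[#1:10@100] asks=[-]
After op 6 [order #6] limit_sell(price=102, qty=2): fills=none; bids=[#1:10@100] asks=[#6:2@102]
After op 7 cancel(order #6): fills=none; bids=[#1:10@100] asks=[-]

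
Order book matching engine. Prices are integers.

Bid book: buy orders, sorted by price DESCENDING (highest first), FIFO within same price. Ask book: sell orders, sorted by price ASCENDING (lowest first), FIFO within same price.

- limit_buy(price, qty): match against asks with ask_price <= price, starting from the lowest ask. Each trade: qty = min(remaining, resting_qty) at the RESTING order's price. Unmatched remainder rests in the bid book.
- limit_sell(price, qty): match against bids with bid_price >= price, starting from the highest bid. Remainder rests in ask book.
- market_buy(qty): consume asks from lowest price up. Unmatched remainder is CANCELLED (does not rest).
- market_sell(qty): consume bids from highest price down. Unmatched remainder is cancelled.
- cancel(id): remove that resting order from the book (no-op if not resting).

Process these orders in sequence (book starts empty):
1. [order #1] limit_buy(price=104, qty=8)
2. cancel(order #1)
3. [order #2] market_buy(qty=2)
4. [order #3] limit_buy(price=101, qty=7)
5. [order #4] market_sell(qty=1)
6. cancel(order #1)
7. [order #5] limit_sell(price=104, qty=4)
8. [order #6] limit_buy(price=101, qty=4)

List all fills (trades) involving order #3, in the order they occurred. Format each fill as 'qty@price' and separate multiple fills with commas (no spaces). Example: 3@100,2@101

After op 1 [order #1] limit_buy(price=104, qty=8): fills=none; bids=[#1:8@104] asks=[-]
After op 2 cancel(order #1): fills=none; bids=[-] asks=[-]
After op 3 [order #2] market_buy(qty=2): fills=none; bids=[-] asks=[-]
After op 4 [order #3] limit_buy(price=101, qty=7): fills=none; bids=[#3:7@101] asks=[-]
After op 5 [order #4] market_sell(qty=1): fills=#3x#4:1@101; bids=[#3:6@101] asks=[-]
After op 6 cancel(order #1): fills=none; bids=[#3:6@101] asks=[-]
After op 7 [order #5] limit_sell(price=104, qty=4): fills=none; bids=[#3:6@101] asks=[#5:4@104]
After op 8 [order #6] limit_buy(price=101, qty=4): fills=none; bids=[#3:6@101 #6:4@101] asks=[#5:4@104]

Answer: 1@101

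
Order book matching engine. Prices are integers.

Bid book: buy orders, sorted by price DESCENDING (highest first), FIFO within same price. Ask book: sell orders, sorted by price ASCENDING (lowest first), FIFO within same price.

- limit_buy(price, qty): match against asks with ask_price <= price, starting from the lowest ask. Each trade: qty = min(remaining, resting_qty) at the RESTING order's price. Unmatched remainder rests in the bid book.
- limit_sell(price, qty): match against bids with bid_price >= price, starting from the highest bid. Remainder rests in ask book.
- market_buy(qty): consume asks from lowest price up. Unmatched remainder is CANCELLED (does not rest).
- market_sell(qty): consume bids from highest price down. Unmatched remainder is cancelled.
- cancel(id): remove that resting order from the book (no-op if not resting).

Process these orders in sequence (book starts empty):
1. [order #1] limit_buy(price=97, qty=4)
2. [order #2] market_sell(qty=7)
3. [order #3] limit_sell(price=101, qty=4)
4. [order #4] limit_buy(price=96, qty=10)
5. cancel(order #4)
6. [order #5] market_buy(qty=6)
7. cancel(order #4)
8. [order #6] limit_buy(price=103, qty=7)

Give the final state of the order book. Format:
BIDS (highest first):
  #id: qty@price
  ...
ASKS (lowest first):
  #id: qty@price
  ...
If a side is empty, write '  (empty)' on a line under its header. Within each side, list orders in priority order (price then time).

Answer: BIDS (highest first):
  #6: 7@103
ASKS (lowest first):
  (empty)

Derivation:
After op 1 [order #1] limit_buy(price=97, qty=4): fills=none; bids=[#1:4@97] asks=[-]
After op 2 [order #2] market_sell(qty=7): fills=#1x#2:4@97; bids=[-] asks=[-]
After op 3 [order #3] limit_sell(price=101, qty=4): fills=none; bids=[-] asks=[#3:4@101]
After op 4 [order #4] limit_buy(price=96, qty=10): fills=none; bids=[#4:10@96] asks=[#3:4@101]
After op 5 cancel(order #4): fills=none; bids=[-] asks=[#3:4@101]
After op 6 [order #5] market_buy(qty=6): fills=#5x#3:4@101; bids=[-] asks=[-]
After op 7 cancel(order #4): fills=none; bids=[-] asks=[-]
After op 8 [order #6] limit_buy(price=103, qty=7): fills=none; bids=[#6:7@103] asks=[-]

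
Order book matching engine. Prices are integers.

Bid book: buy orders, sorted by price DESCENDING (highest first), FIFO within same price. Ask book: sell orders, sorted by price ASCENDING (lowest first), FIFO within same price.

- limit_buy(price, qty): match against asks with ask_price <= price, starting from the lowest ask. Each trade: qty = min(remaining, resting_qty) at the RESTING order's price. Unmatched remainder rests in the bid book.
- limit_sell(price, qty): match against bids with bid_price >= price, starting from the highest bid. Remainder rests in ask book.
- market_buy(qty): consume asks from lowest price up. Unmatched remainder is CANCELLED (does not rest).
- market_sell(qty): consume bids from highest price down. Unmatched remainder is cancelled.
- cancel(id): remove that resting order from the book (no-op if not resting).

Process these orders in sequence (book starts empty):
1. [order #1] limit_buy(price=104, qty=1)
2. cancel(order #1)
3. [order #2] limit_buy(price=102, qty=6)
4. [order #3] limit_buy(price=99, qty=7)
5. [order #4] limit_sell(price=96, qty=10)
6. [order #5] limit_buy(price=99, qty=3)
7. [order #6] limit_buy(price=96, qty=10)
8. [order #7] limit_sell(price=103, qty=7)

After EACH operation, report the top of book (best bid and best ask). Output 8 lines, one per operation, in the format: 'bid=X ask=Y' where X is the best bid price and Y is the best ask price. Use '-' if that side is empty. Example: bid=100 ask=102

Answer: bid=104 ask=-
bid=- ask=-
bid=102 ask=-
bid=102 ask=-
bid=99 ask=-
bid=99 ask=-
bid=99 ask=-
bid=99 ask=103

Derivation:
After op 1 [order #1] limit_buy(price=104, qty=1): fills=none; bids=[#1:1@104] asks=[-]
After op 2 cancel(order #1): fills=none; bids=[-] asks=[-]
After op 3 [order #2] limit_buy(price=102, qty=6): fills=none; bids=[#2:6@102] asks=[-]
After op 4 [order #3] limit_buy(price=99, qty=7): fills=none; bids=[#2:6@102 #3:7@99] asks=[-]
After op 5 [order #4] limit_sell(price=96, qty=10): fills=#2x#4:6@102 #3x#4:4@99; bids=[#3:3@99] asks=[-]
After op 6 [order #5] limit_buy(price=99, qty=3): fills=none; bids=[#3:3@99 #5:3@99] asks=[-]
After op 7 [order #6] limit_buy(price=96, qty=10): fills=none; bids=[#3:3@99 #5:3@99 #6:10@96] asks=[-]
After op 8 [order #7] limit_sell(price=103, qty=7): fills=none; bids=[#3:3@99 #5:3@99 #6:10@96] asks=[#7:7@103]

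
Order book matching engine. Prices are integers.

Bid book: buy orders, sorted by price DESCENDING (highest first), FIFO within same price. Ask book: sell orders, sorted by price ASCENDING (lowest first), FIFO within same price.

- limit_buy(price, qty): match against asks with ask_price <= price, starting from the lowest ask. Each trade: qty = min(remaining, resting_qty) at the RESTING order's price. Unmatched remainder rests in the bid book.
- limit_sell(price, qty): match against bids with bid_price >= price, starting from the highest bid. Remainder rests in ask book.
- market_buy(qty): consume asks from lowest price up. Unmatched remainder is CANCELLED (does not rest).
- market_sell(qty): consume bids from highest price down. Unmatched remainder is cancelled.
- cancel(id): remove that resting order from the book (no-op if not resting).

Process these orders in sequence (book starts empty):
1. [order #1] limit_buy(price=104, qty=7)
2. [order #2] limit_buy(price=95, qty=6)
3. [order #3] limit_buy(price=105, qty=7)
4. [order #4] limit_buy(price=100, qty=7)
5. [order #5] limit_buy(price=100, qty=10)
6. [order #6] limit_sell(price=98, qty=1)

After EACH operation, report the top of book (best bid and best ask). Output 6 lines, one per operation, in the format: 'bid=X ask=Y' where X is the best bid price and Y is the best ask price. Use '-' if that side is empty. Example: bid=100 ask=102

Answer: bid=104 ask=-
bid=104 ask=-
bid=105 ask=-
bid=105 ask=-
bid=105 ask=-
bid=105 ask=-

Derivation:
After op 1 [order #1] limit_buy(price=104, qty=7): fills=none; bids=[#1:7@104] asks=[-]
After op 2 [order #2] limit_buy(price=95, qty=6): fills=none; bids=[#1:7@104 #2:6@95] asks=[-]
After op 3 [order #3] limit_buy(price=105, qty=7): fills=none; bids=[#3:7@105 #1:7@104 #2:6@95] asks=[-]
After op 4 [order #4] limit_buy(price=100, qty=7): fills=none; bids=[#3:7@105 #1:7@104 #4:7@100 #2:6@95] asks=[-]
After op 5 [order #5] limit_buy(price=100, qty=10): fills=none; bids=[#3:7@105 #1:7@104 #4:7@100 #5:10@100 #2:6@95] asks=[-]
After op 6 [order #6] limit_sell(price=98, qty=1): fills=#3x#6:1@105; bids=[#3:6@105 #1:7@104 #4:7@100 #5:10@100 #2:6@95] asks=[-]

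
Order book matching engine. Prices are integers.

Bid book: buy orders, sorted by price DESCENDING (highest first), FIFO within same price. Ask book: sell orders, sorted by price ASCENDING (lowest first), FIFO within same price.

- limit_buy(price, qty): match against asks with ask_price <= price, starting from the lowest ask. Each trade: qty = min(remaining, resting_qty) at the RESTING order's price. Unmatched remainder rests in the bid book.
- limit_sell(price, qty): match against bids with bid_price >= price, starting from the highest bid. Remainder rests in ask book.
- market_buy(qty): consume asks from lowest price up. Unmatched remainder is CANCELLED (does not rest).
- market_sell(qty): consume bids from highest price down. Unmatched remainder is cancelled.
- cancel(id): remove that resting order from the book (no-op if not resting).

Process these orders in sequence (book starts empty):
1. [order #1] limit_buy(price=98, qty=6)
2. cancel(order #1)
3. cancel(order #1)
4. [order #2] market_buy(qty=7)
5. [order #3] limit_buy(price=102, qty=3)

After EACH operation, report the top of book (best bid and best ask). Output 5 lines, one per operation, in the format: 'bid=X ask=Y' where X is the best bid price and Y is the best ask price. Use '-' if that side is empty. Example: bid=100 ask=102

After op 1 [order #1] limit_buy(price=98, qty=6): fills=none; bids=[#1:6@98] asks=[-]
After op 2 cancel(order #1): fills=none; bids=[-] asks=[-]
After op 3 cancel(order #1): fills=none; bids=[-] asks=[-]
After op 4 [order #2] market_buy(qty=7): fills=none; bids=[-] asks=[-]
After op 5 [order #3] limit_buy(price=102, qty=3): fills=none; bids=[#3:3@102] asks=[-]

Answer: bid=98 ask=-
bid=- ask=-
bid=- ask=-
bid=- ask=-
bid=102 ask=-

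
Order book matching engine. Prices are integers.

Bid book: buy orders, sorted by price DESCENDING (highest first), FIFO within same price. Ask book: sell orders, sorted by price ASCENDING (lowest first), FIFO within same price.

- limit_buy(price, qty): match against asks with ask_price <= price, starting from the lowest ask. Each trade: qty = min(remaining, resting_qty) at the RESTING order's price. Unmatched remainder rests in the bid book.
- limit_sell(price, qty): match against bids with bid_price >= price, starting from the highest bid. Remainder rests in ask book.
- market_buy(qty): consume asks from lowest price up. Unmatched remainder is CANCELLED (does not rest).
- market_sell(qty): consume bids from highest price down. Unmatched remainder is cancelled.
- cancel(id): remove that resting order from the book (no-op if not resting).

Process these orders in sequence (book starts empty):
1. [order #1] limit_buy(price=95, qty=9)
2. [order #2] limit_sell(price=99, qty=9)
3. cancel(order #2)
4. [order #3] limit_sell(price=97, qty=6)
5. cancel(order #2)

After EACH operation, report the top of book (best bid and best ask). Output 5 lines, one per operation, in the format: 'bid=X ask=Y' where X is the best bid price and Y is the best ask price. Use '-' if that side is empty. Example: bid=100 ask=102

After op 1 [order #1] limit_buy(price=95, qty=9): fills=none; bids=[#1:9@95] asks=[-]
After op 2 [order #2] limit_sell(price=99, qty=9): fills=none; bids=[#1:9@95] asks=[#2:9@99]
After op 3 cancel(order #2): fills=none; bids=[#1:9@95] asks=[-]
After op 4 [order #3] limit_sell(price=97, qty=6): fills=none; bids=[#1:9@95] asks=[#3:6@97]
After op 5 cancel(order #2): fills=none; bids=[#1:9@95] asks=[#3:6@97]

Answer: bid=95 ask=-
bid=95 ask=99
bid=95 ask=-
bid=95 ask=97
bid=95 ask=97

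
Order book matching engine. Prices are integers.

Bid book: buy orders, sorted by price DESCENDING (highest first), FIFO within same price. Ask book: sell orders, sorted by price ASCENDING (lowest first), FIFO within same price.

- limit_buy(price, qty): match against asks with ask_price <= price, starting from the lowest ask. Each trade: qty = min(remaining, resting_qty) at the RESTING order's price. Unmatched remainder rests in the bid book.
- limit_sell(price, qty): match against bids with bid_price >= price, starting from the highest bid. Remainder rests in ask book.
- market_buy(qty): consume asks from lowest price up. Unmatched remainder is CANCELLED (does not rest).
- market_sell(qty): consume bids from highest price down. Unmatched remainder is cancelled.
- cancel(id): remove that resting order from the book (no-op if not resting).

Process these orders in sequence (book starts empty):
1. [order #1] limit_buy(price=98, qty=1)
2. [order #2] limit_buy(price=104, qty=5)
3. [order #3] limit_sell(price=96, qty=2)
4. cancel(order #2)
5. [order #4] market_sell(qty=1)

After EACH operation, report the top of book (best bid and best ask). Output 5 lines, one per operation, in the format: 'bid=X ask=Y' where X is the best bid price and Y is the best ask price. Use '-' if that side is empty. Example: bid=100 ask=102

After op 1 [order #1] limit_buy(price=98, qty=1): fills=none; bids=[#1:1@98] asks=[-]
After op 2 [order #2] limit_buy(price=104, qty=5): fills=none; bids=[#2:5@104 #1:1@98] asks=[-]
After op 3 [order #3] limit_sell(price=96, qty=2): fills=#2x#3:2@104; bids=[#2:3@104 #1:1@98] asks=[-]
After op 4 cancel(order #2): fills=none; bids=[#1:1@98] asks=[-]
After op 5 [order #4] market_sell(qty=1): fills=#1x#4:1@98; bids=[-] asks=[-]

Answer: bid=98 ask=-
bid=104 ask=-
bid=104 ask=-
bid=98 ask=-
bid=- ask=-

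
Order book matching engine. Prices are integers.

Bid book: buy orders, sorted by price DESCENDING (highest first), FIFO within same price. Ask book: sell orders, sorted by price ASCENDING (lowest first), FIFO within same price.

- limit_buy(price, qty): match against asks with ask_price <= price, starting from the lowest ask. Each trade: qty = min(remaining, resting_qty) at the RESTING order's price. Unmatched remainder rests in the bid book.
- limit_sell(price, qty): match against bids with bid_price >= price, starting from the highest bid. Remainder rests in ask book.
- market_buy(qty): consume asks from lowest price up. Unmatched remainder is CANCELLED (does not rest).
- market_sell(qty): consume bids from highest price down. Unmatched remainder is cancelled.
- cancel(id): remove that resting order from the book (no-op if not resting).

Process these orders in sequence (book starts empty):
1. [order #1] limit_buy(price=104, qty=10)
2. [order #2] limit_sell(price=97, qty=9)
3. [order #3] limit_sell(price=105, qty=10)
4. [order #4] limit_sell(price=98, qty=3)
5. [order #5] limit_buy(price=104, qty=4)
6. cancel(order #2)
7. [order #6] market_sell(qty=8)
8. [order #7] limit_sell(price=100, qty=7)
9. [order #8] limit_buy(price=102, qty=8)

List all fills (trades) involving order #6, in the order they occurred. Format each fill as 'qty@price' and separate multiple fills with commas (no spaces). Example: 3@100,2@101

Answer: 2@104

Derivation:
After op 1 [order #1] limit_buy(price=104, qty=10): fills=none; bids=[#1:10@104] asks=[-]
After op 2 [order #2] limit_sell(price=97, qty=9): fills=#1x#2:9@104; bids=[#1:1@104] asks=[-]
After op 3 [order #3] limit_sell(price=105, qty=10): fills=none; bids=[#1:1@104] asks=[#3:10@105]
After op 4 [order #4] limit_sell(price=98, qty=3): fills=#1x#4:1@104; bids=[-] asks=[#4:2@98 #3:10@105]
After op 5 [order #5] limit_buy(price=104, qty=4): fills=#5x#4:2@98; bids=[#5:2@104] asks=[#3:10@105]
After op 6 cancel(order #2): fills=none; bids=[#5:2@104] asks=[#3:10@105]
After op 7 [order #6] market_sell(qty=8): fills=#5x#6:2@104; bids=[-] asks=[#3:10@105]
After op 8 [order #7] limit_sell(price=100, qty=7): fills=none; bids=[-] asks=[#7:7@100 #3:10@105]
After op 9 [order #8] limit_buy(price=102, qty=8): fills=#8x#7:7@100; bids=[#8:1@102] asks=[#3:10@105]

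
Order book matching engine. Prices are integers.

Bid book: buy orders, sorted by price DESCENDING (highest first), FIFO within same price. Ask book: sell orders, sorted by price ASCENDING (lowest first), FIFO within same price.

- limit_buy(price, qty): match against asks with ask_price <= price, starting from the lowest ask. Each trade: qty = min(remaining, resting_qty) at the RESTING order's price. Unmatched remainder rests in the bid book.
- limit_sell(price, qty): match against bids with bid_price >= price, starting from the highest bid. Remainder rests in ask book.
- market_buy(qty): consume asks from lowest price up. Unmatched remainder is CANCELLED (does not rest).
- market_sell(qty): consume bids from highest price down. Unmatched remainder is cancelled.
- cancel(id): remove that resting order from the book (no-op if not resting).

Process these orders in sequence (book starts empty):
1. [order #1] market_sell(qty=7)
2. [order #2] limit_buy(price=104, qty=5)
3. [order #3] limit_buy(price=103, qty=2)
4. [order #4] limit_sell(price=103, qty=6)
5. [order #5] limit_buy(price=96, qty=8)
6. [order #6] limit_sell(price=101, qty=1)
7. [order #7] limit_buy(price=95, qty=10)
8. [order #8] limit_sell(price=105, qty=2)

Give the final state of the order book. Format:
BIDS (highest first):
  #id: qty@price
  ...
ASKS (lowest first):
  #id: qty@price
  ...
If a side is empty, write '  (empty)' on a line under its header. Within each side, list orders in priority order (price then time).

After op 1 [order #1] market_sell(qty=7): fills=none; bids=[-] asks=[-]
After op 2 [order #2] limit_buy(price=104, qty=5): fills=none; bids=[#2:5@104] asks=[-]
After op 3 [order #3] limit_buy(price=103, qty=2): fills=none; bids=[#2:5@104 #3:2@103] asks=[-]
After op 4 [order #4] limit_sell(price=103, qty=6): fills=#2x#4:5@104 #3x#4:1@103; bids=[#3:1@103] asks=[-]
After op 5 [order #5] limit_buy(price=96, qty=8): fills=none; bids=[#3:1@103 #5:8@96] asks=[-]
After op 6 [order #6] limit_sell(price=101, qty=1): fills=#3x#6:1@103; bids=[#5:8@96] asks=[-]
After op 7 [order #7] limit_buy(price=95, qty=10): fills=none; bids=[#5:8@96 #7:10@95] asks=[-]
After op 8 [order #8] limit_sell(price=105, qty=2): fills=none; bids=[#5:8@96 #7:10@95] asks=[#8:2@105]

Answer: BIDS (highest first):
  #5: 8@96
  #7: 10@95
ASKS (lowest first):
  #8: 2@105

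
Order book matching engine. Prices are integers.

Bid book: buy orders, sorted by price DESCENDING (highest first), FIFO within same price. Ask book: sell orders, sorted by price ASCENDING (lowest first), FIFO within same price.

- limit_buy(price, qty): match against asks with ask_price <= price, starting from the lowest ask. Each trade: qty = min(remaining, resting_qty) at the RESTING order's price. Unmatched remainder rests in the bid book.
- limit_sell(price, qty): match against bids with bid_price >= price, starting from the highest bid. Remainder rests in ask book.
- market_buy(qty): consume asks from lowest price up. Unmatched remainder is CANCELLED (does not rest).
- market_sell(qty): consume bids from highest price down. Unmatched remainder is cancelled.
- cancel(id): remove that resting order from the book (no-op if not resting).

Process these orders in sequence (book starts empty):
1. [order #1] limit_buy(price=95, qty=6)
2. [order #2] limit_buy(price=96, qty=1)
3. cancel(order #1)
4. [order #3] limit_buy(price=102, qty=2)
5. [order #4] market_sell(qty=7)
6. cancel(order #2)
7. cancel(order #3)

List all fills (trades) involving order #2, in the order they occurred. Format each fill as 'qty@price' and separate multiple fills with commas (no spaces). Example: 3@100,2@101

After op 1 [order #1] limit_buy(price=95, qty=6): fills=none; bids=[#1:6@95] asks=[-]
After op 2 [order #2] limit_buy(price=96, qty=1): fills=none; bids=[#2:1@96 #1:6@95] asks=[-]
After op 3 cancel(order #1): fills=none; bids=[#2:1@96] asks=[-]
After op 4 [order #3] limit_buy(price=102, qty=2): fills=none; bids=[#3:2@102 #2:1@96] asks=[-]
After op 5 [order #4] market_sell(qty=7): fills=#3x#4:2@102 #2x#4:1@96; bids=[-] asks=[-]
After op 6 cancel(order #2): fills=none; bids=[-] asks=[-]
After op 7 cancel(order #3): fills=none; bids=[-] asks=[-]

Answer: 1@96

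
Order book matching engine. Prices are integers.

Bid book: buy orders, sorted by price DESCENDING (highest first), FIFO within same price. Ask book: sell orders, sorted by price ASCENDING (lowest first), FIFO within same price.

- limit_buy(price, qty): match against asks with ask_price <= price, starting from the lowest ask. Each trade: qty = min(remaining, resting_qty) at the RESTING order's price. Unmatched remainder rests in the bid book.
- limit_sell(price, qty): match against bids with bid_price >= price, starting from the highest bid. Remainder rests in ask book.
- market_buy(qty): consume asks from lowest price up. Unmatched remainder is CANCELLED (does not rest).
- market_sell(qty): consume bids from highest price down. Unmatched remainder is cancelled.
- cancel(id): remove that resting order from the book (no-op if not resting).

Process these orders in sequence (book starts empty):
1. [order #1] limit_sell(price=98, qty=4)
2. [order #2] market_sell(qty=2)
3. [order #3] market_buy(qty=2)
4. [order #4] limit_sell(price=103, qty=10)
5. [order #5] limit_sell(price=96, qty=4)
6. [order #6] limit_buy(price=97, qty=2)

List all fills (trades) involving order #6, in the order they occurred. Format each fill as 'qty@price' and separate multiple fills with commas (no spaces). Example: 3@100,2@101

Answer: 2@96

Derivation:
After op 1 [order #1] limit_sell(price=98, qty=4): fills=none; bids=[-] asks=[#1:4@98]
After op 2 [order #2] market_sell(qty=2): fills=none; bids=[-] asks=[#1:4@98]
After op 3 [order #3] market_buy(qty=2): fills=#3x#1:2@98; bids=[-] asks=[#1:2@98]
After op 4 [order #4] limit_sell(price=103, qty=10): fills=none; bids=[-] asks=[#1:2@98 #4:10@103]
After op 5 [order #5] limit_sell(price=96, qty=4): fills=none; bids=[-] asks=[#5:4@96 #1:2@98 #4:10@103]
After op 6 [order #6] limit_buy(price=97, qty=2): fills=#6x#5:2@96; bids=[-] asks=[#5:2@96 #1:2@98 #4:10@103]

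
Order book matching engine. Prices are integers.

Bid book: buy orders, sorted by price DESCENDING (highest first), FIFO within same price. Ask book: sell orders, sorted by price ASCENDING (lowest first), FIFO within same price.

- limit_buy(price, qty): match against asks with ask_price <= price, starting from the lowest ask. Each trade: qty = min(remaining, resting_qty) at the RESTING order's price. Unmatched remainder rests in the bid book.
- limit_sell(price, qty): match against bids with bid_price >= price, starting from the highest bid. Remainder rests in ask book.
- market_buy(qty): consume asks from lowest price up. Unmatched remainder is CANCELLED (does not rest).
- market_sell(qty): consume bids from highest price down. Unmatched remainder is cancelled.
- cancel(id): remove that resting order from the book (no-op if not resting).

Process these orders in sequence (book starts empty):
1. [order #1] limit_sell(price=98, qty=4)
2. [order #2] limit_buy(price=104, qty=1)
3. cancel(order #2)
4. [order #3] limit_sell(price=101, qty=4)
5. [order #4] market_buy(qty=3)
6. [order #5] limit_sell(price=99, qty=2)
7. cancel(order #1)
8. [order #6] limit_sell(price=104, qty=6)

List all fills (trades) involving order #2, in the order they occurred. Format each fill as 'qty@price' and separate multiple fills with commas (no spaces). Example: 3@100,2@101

After op 1 [order #1] limit_sell(price=98, qty=4): fills=none; bids=[-] asks=[#1:4@98]
After op 2 [order #2] limit_buy(price=104, qty=1): fills=#2x#1:1@98; bids=[-] asks=[#1:3@98]
After op 3 cancel(order #2): fills=none; bids=[-] asks=[#1:3@98]
After op 4 [order #3] limit_sell(price=101, qty=4): fills=none; bids=[-] asks=[#1:3@98 #3:4@101]
After op 5 [order #4] market_buy(qty=3): fills=#4x#1:3@98; bids=[-] asks=[#3:4@101]
After op 6 [order #5] limit_sell(price=99, qty=2): fills=none; bids=[-] asks=[#5:2@99 #3:4@101]
After op 7 cancel(order #1): fills=none; bids=[-] asks=[#5:2@99 #3:4@101]
After op 8 [order #6] limit_sell(price=104, qty=6): fills=none; bids=[-] asks=[#5:2@99 #3:4@101 #6:6@104]

Answer: 1@98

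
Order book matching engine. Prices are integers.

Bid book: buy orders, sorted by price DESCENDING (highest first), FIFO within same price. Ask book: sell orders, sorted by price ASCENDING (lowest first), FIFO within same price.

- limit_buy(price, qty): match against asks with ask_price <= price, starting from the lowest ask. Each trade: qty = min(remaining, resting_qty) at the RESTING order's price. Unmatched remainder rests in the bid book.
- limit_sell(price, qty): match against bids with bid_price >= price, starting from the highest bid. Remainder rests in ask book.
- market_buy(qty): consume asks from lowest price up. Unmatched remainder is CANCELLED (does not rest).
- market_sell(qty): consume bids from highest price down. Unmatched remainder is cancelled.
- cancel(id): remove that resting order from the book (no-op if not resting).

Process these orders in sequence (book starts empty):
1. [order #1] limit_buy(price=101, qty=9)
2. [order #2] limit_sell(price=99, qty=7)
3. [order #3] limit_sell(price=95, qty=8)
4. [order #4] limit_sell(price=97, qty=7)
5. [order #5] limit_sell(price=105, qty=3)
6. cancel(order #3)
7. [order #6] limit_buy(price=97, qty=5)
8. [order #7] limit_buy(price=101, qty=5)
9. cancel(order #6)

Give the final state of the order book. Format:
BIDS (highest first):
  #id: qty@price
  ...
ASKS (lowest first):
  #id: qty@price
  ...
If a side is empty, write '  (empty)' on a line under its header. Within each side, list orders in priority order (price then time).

Answer: BIDS (highest first):
  #7: 3@101
ASKS (lowest first):
  #5: 3@105

Derivation:
After op 1 [order #1] limit_buy(price=101, qty=9): fills=none; bids=[#1:9@101] asks=[-]
After op 2 [order #2] limit_sell(price=99, qty=7): fills=#1x#2:7@101; bids=[#1:2@101] asks=[-]
After op 3 [order #3] limit_sell(price=95, qty=8): fills=#1x#3:2@101; bids=[-] asks=[#3:6@95]
After op 4 [order #4] limit_sell(price=97, qty=7): fills=none; bids=[-] asks=[#3:6@95 #4:7@97]
After op 5 [order #5] limit_sell(price=105, qty=3): fills=none; bids=[-] asks=[#3:6@95 #4:7@97 #5:3@105]
After op 6 cancel(order #3): fills=none; bids=[-] asks=[#4:7@97 #5:3@105]
After op 7 [order #6] limit_buy(price=97, qty=5): fills=#6x#4:5@97; bids=[-] asks=[#4:2@97 #5:3@105]
After op 8 [order #7] limit_buy(price=101, qty=5): fills=#7x#4:2@97; bids=[#7:3@101] asks=[#5:3@105]
After op 9 cancel(order #6): fills=none; bids=[#7:3@101] asks=[#5:3@105]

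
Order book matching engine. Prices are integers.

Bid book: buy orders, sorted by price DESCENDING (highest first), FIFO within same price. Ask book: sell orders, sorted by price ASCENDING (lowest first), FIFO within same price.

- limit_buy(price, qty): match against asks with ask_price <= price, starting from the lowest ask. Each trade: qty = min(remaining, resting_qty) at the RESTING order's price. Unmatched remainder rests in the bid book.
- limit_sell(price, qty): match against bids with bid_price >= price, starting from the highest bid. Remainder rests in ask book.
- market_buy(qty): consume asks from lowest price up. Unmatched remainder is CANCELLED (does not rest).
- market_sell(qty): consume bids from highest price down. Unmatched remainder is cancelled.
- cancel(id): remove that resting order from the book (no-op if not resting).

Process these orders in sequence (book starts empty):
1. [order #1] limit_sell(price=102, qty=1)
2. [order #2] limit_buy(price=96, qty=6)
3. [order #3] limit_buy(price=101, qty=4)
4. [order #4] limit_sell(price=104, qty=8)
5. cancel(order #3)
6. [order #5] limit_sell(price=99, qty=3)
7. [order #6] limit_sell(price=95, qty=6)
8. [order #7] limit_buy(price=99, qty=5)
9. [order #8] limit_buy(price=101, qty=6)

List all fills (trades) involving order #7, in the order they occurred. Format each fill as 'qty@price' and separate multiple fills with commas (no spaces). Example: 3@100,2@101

After op 1 [order #1] limit_sell(price=102, qty=1): fills=none; bids=[-] asks=[#1:1@102]
After op 2 [order #2] limit_buy(price=96, qty=6): fills=none; bids=[#2:6@96] asks=[#1:1@102]
After op 3 [order #3] limit_buy(price=101, qty=4): fills=none; bids=[#3:4@101 #2:6@96] asks=[#1:1@102]
After op 4 [order #4] limit_sell(price=104, qty=8): fills=none; bids=[#3:4@101 #2:6@96] asks=[#1:1@102 #4:8@104]
After op 5 cancel(order #3): fills=none; bids=[#2:6@96] asks=[#1:1@102 #4:8@104]
After op 6 [order #5] limit_sell(price=99, qty=3): fills=none; bids=[#2:6@96] asks=[#5:3@99 #1:1@102 #4:8@104]
After op 7 [order #6] limit_sell(price=95, qty=6): fills=#2x#6:6@96; bids=[-] asks=[#5:3@99 #1:1@102 #4:8@104]
After op 8 [order #7] limit_buy(price=99, qty=5): fills=#7x#5:3@99; bids=[#7:2@99] asks=[#1:1@102 #4:8@104]
After op 9 [order #8] limit_buy(price=101, qty=6): fills=none; bids=[#8:6@101 #7:2@99] asks=[#1:1@102 #4:8@104]

Answer: 3@99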